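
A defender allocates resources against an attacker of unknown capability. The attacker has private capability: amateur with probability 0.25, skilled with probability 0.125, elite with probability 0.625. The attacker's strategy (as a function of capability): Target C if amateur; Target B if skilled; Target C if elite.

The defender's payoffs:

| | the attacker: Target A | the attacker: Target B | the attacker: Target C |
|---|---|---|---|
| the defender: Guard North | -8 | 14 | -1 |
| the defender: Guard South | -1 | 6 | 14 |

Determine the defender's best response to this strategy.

E[Guard North] = 0.25·(-1) + 0.125·(14) + 0.625·(-1) = 0.875
E[Guard South] = 0.25·(14) + 0.125·(6) + 0.625·(14) = 13
Best response: Guard South (13 is the largest).

Guard South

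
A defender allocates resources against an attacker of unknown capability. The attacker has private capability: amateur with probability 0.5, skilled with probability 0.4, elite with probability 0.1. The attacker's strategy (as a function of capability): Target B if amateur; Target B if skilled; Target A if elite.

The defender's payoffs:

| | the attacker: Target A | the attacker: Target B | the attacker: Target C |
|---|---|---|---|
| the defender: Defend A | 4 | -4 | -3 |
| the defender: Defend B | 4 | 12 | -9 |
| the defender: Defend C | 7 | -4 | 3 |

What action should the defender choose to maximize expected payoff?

Defend B

E[Defend A] = 0.5·(-4) + 0.4·(-4) + 0.1·(4) = -3.2
E[Defend B] = 0.5·(12) + 0.4·(12) + 0.1·(4) = 11.2
E[Defend C] = 0.5·(-4) + 0.4·(-4) + 0.1·(7) = -2.9
Best response: Defend B (11.2 is the largest).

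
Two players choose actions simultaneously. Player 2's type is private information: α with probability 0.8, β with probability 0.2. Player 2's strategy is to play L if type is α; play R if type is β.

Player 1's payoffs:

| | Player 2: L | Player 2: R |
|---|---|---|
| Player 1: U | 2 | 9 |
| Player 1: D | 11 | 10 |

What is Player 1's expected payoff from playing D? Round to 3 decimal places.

10.800

E[D] = 0.8·11 + 0.2·10 = 8.8 + 2 = 10.8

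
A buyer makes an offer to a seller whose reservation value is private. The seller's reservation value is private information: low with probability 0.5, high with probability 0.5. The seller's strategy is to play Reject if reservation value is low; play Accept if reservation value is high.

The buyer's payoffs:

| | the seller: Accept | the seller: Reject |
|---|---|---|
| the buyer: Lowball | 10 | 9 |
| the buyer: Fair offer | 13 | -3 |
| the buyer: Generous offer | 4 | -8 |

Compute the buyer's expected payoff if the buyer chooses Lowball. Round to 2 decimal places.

Take the expectation over the seller's reservation value, weighting each type's action by its prior probability.
E[Lowball] = 0.5·9 + 0.5·10 = 4.5 + 5 = 9.5

9.50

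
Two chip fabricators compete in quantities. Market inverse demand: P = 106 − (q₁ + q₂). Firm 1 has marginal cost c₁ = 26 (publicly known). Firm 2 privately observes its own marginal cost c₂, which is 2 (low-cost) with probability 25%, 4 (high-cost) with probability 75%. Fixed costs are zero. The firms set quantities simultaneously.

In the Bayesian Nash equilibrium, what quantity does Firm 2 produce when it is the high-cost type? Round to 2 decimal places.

Type-c best response for Firm 2: q₂(c) = (106 − c)/2 − q₁/2.
Firm 1 maximizes expected profit; its first-order condition is 106 − 2q₁ − E[q₂] − 26 = 0.
Substituting E[q₂] and solving: E[c₂] = 3.5, so q₁ = (106 − 2·26 + 3.5)/3 = 19.1667.
q₂(high-cost) = (106 − 4 − 19.1667)/2 = 41.4167.

41.42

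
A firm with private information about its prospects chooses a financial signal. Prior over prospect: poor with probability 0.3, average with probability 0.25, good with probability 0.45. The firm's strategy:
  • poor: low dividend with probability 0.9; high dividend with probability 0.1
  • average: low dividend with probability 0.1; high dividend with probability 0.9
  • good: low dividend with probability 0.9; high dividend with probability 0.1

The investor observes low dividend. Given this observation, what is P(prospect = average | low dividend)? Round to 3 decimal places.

0.036

P(low dividend) = 0.3·0.9 + 0.25·0.1 + 0.45·0.9 = 0.7
P(average | low dividend) = (0.25·0.1) / 0.7 = 0.025 / 0.7 = 0.0357143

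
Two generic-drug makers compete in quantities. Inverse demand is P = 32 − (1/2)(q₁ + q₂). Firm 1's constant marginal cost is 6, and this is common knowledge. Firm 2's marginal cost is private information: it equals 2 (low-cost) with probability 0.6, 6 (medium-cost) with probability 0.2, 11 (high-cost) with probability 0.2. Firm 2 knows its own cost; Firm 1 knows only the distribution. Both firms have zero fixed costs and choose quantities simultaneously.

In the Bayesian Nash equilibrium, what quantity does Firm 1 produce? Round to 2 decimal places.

16.40

Firm 2 with cost c maximizes (32 − (1/2)(q₁+q₂) − c)·q₂, giving q₂(c) = (32 − c − (1/2)q₁).
E[c₂] = 0.6·2 + 0.2·6 + 0.2·11 = 4.6
Firm 1's FOC against E[q₂] yields q₁ = (32 − 2·6 + E[c₂])/(3/2) = (32 − 12 + 4.6)/(3/2) = 16.4.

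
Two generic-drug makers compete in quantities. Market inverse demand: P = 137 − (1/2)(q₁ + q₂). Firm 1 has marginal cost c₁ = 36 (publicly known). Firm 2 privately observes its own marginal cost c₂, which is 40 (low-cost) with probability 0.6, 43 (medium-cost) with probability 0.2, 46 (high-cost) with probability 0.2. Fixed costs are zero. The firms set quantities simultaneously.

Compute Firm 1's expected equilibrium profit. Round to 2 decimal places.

Each type of Firm 2 best-responds to q₁; Firm 1 best-responds to the expected q₂ over Firm 2's types.
Firm 2 with cost c maximizes (137 − (1/2)(q₁+q₂) − c)·q₂, giving q₂(c) = (137 − c − (1/2)q₁).
E[c₂] = 0.6·40 + 0.2·43 + 0.2·46 = 41.8
Firm 1's FOC against E[q₂] yields q₁ = (137 − 2·36 + E[c₂])/(3/2) = (137 − 72 + 41.8)/(3/2) = 71.2.
E[P] = 137 − (1/2)·(q₁ + E[q₂]) = 71.6; Firm 1's expected profit = (E[P] − 36)·q₁ = (71.6 − 36)·71.2 = 2534.72.

2534.72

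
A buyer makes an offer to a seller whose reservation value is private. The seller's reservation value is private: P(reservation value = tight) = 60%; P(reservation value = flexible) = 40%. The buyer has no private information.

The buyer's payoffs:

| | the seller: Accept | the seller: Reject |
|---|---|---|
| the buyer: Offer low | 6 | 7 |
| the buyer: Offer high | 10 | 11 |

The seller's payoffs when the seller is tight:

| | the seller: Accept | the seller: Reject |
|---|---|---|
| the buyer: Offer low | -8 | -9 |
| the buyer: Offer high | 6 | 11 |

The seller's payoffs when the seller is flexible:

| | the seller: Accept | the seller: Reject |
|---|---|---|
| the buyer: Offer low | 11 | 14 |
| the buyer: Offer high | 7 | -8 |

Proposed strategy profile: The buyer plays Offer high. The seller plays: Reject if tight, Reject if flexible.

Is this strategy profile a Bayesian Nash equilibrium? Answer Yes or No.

No

A profile is a BNE iff every type of every player is best-responding given beliefs about the other side.
The buyer plays Offer high: E[Offer high] = 0.6·(11) + 0.4·(11) = 11; E[Offer low] = 7. Best-responding. ✓
The seller (reservation value tight), facing Offer high: Accept gives 6, Reject gives 11. Proposed Reject is best. ✓
The seller (reservation value flexible), facing Offer high: Accept gives 7, Reject gives -8. Proposed Reject is not best — profitable deviation exists. ✗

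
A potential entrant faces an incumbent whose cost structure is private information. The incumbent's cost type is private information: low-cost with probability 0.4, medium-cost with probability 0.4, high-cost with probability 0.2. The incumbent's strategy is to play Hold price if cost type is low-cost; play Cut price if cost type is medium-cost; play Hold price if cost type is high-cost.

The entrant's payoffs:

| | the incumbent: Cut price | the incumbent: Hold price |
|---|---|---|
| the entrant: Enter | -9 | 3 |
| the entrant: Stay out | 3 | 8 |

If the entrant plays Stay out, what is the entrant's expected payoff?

6

Take the expectation over the incumbent's cost type, weighting each type's action by its prior probability.
E[Stay out] = 0.4·8 + 0.4·3 + 0.2·8 = 3.2 + 1.2 + 1.6 = 6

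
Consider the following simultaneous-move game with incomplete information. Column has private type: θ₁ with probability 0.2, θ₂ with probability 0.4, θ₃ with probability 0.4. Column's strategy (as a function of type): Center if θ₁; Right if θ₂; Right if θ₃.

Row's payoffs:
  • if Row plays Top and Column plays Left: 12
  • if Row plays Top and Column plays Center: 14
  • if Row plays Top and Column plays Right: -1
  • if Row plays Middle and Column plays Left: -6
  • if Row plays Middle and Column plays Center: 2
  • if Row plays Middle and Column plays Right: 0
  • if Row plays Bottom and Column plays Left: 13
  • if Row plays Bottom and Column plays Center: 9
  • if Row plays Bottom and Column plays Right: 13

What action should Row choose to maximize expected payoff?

Compute Row's expected payoff for each action, taking the expectation over Column's type.
E[Top] = 0.2·(14) + 0.4·(-1) + 0.4·(-1) = 2
E[Middle] = 0.2·(2) + 0.4·(0) + 0.4·(0) = 0.4
E[Bottom] = 0.2·(9) + 0.4·(13) + 0.4·(13) = 12.2
Best response: Bottom (12.2 is the largest).

Bottom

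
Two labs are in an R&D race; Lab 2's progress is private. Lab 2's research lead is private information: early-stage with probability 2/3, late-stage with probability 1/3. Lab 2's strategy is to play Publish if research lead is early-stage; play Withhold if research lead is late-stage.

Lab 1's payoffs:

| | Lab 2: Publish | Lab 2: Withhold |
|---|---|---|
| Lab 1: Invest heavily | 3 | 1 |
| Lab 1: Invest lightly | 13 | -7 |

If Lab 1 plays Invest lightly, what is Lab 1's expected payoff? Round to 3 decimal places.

6.333

Take the expectation over Lab 2's research lead, weighting each type's action by its prior probability.
E[Invest lightly] = 2/3·13 + 1/3·(-7) = 26/3 + (-7/3) = 19/3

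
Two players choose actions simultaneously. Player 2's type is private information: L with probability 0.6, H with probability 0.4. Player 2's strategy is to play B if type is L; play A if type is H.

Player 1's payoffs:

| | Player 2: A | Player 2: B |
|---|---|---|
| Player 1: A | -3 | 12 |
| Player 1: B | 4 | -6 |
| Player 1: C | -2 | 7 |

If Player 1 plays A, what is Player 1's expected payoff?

6

E[A] = 0.6·12 + 0.4·(-3) = 7.2 + (-1.2) = 6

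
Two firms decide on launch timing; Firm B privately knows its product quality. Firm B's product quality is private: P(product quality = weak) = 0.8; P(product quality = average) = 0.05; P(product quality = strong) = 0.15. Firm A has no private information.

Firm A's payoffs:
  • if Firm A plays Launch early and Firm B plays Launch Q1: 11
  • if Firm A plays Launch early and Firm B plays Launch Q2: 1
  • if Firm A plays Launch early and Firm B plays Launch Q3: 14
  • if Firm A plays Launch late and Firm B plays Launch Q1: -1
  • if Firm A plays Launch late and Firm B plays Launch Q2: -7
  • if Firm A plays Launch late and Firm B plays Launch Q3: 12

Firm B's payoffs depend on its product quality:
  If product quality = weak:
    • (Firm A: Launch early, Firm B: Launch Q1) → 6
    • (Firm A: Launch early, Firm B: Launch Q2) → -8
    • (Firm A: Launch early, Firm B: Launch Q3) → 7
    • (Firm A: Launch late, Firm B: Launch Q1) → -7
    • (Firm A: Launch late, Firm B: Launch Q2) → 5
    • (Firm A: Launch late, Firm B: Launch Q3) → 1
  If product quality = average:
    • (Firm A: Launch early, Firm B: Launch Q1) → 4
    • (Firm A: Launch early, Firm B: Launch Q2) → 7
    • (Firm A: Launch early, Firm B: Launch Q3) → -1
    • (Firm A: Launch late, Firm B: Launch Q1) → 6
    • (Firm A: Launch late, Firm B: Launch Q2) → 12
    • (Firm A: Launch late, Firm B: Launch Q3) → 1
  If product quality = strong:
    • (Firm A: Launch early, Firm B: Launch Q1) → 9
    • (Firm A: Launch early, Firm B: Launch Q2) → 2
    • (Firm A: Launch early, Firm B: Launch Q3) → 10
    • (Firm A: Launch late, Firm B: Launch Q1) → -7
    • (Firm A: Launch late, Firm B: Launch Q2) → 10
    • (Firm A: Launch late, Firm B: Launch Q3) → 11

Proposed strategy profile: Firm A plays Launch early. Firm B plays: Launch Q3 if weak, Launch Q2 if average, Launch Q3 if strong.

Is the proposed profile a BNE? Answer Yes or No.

Yes

Firm A plays Launch early: E[Launch early] = 0.8·(14) + 0.05·(1) + 0.15·(14) = 13.35; E[Launch late] = 11.05. Best-responding. ✓
Firm B (product quality weak), facing Launch early: Launch Q1 gives 6, Launch Q2 gives -8, Launch Q3 gives 7. Proposed Launch Q3 is best. ✓
Firm B (product quality average), facing Launch early: Launch Q1 gives 4, Launch Q2 gives 7, Launch Q3 gives -1. Proposed Launch Q2 is best. ✓
Firm B (product quality strong), facing Launch early: Launch Q1 gives 9, Launch Q2 gives 2, Launch Q3 gives 10. Proposed Launch Q3 is best. ✓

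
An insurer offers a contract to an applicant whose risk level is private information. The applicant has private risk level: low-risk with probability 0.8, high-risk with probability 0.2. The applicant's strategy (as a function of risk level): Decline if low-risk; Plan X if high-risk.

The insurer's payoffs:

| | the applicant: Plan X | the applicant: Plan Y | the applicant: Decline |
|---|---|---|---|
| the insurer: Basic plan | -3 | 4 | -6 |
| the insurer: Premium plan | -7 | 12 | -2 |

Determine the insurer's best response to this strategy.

Premium plan

Compute the insurer's expected payoff for each action, taking the expectation over the applicant's type.
E[Basic plan] = 0.8·(-6) + 0.2·(-3) = -5.4
E[Premium plan] = 0.8·(-2) + 0.2·(-7) = -3
Best response: Premium plan (-3 is the largest).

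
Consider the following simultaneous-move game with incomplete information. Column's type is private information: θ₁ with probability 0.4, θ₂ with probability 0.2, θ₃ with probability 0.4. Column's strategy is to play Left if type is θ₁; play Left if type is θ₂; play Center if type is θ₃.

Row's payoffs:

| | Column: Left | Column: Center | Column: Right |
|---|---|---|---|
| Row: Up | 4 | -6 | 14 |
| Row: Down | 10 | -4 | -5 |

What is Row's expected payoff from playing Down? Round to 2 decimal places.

4.40

Take the expectation over Column's type, weighting each type's action by its prior probability.
E[Down] = 0.4·10 + 0.2·10 + 0.4·(-4) = 4 + 2 + (-1.6) = 4.4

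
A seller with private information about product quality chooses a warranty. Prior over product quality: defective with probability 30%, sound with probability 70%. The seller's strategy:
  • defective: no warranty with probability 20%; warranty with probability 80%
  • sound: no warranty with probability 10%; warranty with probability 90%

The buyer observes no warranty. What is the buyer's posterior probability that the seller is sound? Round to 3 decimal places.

Apply Bayes' rule using the sender's strategy as the likelihood.
P(no warranty) = 0.3·0.2 + 0.7·0.1 = 0.13
P(sound | no warranty) = (0.7·0.1) / 0.13 = 0.07 / 0.13 = 0.538462

0.538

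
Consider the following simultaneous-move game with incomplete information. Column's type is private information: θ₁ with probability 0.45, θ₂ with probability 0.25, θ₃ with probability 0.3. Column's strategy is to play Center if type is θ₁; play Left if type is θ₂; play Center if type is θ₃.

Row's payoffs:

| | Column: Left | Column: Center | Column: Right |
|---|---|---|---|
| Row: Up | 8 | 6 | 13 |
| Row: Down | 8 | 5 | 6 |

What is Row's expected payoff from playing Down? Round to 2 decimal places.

5.75

E[Down] = 0.45·5 + 0.25·8 + 0.3·5 = 2.25 + 2 + 1.5 = 5.75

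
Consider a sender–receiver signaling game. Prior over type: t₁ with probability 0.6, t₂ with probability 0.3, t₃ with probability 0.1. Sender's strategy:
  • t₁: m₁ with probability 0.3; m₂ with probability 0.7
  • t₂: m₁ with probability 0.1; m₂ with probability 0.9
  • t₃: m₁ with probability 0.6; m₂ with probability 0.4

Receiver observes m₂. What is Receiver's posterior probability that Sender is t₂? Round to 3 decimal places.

P(m₂) = 0.6·0.7 + 0.3·0.9 + 0.1·0.4 = 0.73
P(t₂ | m₂) = (0.3·0.9) / 0.73 = 0.27 / 0.73 = 0.369863

0.370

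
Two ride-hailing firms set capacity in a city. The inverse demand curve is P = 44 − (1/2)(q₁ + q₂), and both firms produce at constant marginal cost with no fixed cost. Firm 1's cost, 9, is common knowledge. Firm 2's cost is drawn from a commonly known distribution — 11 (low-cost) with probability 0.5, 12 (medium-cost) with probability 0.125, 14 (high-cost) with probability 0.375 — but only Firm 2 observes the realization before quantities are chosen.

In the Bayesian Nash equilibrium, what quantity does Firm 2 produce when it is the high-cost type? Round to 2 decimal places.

17.25

Type-c best response for Firm 2: q₂(c) = (44 − c) − q₁/2.
Firm 1 maximizes expected profit; its first-order condition is 44 − q₁ − (1/2)E[q₂] − 9 = 0.
Substituting E[q₂] and solving: E[c₂] = 12.25, so q₁ = (44 − 2·9 + 12.25)/(3/2) = 25.5.
q₂(high-cost) = (44 − 14 − (1/2)·25.5) = 17.25.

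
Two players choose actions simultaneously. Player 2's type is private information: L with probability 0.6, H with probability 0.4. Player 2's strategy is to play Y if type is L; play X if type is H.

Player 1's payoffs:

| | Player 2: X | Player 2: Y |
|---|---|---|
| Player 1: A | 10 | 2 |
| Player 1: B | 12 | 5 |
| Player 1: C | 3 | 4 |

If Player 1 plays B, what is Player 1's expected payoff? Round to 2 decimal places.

7.80

E[B] = 0.6·5 + 0.4·12 = 3 + 4.8 = 7.8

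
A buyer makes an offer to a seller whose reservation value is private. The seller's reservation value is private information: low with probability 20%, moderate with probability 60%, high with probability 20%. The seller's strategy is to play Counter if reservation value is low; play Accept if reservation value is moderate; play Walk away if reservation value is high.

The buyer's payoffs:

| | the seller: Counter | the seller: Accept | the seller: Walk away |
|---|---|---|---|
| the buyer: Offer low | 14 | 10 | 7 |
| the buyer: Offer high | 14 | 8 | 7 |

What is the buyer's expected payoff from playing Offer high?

E[Offer high] = 0.2·14 + 0.6·8 + 0.2·7 = 2.8 + 4.8 + 1.4 = 9

9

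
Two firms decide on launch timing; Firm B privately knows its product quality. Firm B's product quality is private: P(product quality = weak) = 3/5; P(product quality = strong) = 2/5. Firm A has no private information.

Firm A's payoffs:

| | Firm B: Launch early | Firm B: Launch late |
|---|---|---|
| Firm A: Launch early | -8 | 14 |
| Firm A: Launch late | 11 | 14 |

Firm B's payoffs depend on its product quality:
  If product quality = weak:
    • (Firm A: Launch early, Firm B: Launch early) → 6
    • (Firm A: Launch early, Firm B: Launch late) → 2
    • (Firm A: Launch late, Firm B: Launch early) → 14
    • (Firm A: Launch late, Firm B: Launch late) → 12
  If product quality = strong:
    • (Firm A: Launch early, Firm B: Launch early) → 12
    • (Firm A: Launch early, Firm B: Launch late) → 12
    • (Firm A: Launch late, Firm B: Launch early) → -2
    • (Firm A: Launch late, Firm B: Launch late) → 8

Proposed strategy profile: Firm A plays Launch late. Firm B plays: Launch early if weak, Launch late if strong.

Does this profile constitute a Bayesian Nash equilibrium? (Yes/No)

Firm A plays Launch late: E[Launch late] = 3/5·(11) + 2/5·(14) = 61/5; E[Launch early] = 4/5. Best-responding. ✓
Firm B (product quality weak), facing Launch late: Launch early gives 14, Launch late gives 12. Proposed Launch early is best. ✓
Firm B (product quality strong), facing Launch late: Launch early gives -2, Launch late gives 8. Proposed Launch late is best. ✓

Yes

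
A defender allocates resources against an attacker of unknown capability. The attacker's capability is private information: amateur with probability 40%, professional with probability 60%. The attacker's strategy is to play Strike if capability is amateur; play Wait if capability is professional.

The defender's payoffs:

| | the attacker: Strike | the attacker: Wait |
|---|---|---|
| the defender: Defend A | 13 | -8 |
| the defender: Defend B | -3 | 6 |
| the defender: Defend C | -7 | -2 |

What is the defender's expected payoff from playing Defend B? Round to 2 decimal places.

E[Defend B] = 0.4·(-3) + 0.6·6 = (-1.2) + 3.6 = 2.4

2.40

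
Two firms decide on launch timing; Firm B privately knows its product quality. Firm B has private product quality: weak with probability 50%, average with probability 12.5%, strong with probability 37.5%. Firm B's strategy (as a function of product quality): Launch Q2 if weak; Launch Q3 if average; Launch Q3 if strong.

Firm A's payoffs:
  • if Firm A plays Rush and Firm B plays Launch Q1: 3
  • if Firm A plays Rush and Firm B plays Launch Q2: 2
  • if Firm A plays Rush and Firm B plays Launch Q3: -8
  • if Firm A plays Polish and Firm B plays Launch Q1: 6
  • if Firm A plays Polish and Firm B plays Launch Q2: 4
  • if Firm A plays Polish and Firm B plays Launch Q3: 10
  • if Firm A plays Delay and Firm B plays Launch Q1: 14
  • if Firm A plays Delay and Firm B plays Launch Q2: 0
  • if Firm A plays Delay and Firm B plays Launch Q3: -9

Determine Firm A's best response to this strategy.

E[Rush] = 0.5·(2) + 0.125·(-8) + 0.375·(-8) = -3
E[Polish] = 0.5·(4) + 0.125·(10) + 0.375·(10) = 7
E[Delay] = 0.5·(0) + 0.125·(-9) + 0.375·(-9) = -4.5
Best response: Polish (7 is the largest).

Polish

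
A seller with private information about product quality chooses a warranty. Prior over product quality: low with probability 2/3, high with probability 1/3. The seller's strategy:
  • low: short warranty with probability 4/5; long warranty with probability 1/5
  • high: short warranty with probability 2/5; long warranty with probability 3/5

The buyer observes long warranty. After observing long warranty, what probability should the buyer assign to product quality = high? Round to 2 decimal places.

0.60

P(long warranty) = (2/3)·(1/5) + (1/3)·(3/5) = 1/3
P(high | long warranty) = ((1/3)·(3/5)) / (1/3) = (1/5) / (1/3) = 3/5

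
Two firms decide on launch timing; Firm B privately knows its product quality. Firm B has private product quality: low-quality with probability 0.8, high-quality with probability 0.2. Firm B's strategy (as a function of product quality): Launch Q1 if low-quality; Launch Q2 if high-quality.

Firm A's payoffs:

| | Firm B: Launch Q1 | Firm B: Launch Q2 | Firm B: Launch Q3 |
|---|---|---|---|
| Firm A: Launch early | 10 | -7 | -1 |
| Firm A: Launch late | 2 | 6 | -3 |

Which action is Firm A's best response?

Launch early

E[Launch early] = 0.8·(10) + 0.2·(-7) = 6.6
E[Launch late] = 0.8·(2) + 0.2·(6) = 2.8
Best response: Launch early (6.6 is the largest).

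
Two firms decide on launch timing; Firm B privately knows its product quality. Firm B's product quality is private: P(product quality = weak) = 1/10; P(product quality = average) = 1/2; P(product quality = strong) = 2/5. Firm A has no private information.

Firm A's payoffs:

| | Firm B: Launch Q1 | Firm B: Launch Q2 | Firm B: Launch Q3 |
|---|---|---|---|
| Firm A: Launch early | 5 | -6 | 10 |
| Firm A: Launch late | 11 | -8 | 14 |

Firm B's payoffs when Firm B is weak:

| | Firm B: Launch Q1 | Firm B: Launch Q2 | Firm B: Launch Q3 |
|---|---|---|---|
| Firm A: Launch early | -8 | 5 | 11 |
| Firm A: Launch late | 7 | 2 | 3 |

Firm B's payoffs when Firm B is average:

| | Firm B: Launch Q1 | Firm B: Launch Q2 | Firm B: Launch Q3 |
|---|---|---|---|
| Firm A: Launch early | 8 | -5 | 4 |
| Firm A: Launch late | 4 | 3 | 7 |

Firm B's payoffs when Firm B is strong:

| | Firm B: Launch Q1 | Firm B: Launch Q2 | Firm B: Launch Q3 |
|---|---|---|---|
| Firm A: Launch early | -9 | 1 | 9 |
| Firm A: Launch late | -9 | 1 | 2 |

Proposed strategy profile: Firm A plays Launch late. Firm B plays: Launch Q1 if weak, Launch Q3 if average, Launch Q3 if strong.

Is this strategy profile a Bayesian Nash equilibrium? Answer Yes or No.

Yes

A profile is a BNE iff every type of every player is best-responding given beliefs about the other side.
Firm A plays Launch late: E[Launch late] = 1/10·(11) + 1/2·(14) + 2/5·(14) = 137/10; E[Launch early] = 19/2. Best-responding. ✓
Firm B (product quality weak), facing Launch late: Launch Q1 gives 7, Launch Q2 gives 2, Launch Q3 gives 3. Proposed Launch Q1 is best. ✓
Firm B (product quality average), facing Launch late: Launch Q1 gives 4, Launch Q2 gives 3, Launch Q3 gives 7. Proposed Launch Q3 is best. ✓
Firm B (product quality strong), facing Launch late: Launch Q1 gives -9, Launch Q2 gives 1, Launch Q3 gives 2. Proposed Launch Q3 is best. ✓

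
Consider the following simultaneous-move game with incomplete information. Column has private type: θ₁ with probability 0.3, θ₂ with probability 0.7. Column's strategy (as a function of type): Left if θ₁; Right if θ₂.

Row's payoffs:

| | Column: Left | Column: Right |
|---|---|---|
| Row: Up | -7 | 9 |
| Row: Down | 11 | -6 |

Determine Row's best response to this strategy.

Compute Row's expected payoff for each action, taking the expectation over Column's type.
E[Up] = 0.3·(-7) + 0.7·(9) = 4.2
E[Down] = 0.3·(11) + 0.7·(-6) = -0.9
Best response: Up (4.2 is the largest).

Up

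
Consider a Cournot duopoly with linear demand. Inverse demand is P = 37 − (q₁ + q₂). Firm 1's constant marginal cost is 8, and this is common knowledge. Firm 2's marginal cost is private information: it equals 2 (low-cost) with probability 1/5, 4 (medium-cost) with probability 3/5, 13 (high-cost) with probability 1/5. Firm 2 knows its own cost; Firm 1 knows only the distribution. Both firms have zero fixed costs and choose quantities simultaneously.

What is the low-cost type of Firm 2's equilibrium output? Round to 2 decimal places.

Firm 2 with cost c maximizes (37 − (q₁+q₂) − c)·q₂, giving q₂(c) = (37 − c − q₁)/2.
E[c₂] = 1/5·2 + 3/5·4 + 1/5·13 = 5.4
Firm 1's FOC against E[q₂] yields q₁ = (37 − 2·8 + E[c₂])/3 = (37 − 16 + 5.4)/3 = 8.8.
q₂(low-cost) = (37 − 2 − 8.8)/2 = 13.1.

13.10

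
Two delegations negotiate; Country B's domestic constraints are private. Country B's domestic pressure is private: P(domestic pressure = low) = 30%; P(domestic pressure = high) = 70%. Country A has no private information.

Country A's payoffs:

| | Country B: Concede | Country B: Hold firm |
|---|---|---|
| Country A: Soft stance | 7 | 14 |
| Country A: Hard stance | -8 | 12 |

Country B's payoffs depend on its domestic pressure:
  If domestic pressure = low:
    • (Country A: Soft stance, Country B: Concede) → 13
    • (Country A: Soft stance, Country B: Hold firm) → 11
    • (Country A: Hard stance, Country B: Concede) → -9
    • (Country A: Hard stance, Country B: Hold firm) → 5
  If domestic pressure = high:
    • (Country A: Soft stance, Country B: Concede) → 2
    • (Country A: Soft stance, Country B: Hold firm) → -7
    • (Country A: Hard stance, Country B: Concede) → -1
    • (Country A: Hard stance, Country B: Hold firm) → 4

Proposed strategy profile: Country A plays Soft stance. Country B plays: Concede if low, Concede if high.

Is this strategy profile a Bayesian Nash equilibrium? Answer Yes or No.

Country A plays Soft stance: E[Soft stance] = 0.3·(7) + 0.7·(7) = 7; E[Hard stance] = -8. Best-responding. ✓
Country B (domestic pressure low), facing Soft stance: Concede gives 13, Hold firm gives 11. Proposed Concede is best. ✓
Country B (domestic pressure high), facing Soft stance: Concede gives 2, Hold firm gives -7. Proposed Concede is best. ✓

Yes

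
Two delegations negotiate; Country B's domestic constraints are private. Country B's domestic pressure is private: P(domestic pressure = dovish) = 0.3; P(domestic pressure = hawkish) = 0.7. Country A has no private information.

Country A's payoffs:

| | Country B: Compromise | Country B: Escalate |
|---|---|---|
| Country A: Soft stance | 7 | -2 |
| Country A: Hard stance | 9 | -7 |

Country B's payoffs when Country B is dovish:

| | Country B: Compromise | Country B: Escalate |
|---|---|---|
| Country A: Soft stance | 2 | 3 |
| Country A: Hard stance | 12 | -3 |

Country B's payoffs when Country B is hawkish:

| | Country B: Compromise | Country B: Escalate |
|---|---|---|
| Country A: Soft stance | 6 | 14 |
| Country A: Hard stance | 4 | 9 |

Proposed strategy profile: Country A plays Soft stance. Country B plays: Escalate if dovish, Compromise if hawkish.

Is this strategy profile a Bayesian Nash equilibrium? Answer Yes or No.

No

A profile is a BNE iff every type of every player is best-responding given beliefs about the other side.
Country A plays Soft stance: E[Soft stance] = 0.3·(-2) + 0.7·(7) = 4.3; E[Hard stance] = 4.2. Best-responding. ✓
Country B (domestic pressure dovish), facing Soft stance: Compromise gives 2, Escalate gives 3. Proposed Escalate is best. ✓
Country B (domestic pressure hawkish), facing Soft stance: Compromise gives 6, Escalate gives 14. Proposed Compromise is not best — profitable deviation exists. ✗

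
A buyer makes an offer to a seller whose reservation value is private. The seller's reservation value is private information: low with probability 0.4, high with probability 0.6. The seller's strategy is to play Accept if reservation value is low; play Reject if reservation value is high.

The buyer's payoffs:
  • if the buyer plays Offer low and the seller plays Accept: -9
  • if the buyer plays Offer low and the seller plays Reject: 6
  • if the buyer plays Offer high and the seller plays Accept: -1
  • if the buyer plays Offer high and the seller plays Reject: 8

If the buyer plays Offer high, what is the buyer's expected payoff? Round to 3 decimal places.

E[Offer high] = 0.4·(-1) + 0.6·8 = (-0.4) + 4.8 = 4.4

4.400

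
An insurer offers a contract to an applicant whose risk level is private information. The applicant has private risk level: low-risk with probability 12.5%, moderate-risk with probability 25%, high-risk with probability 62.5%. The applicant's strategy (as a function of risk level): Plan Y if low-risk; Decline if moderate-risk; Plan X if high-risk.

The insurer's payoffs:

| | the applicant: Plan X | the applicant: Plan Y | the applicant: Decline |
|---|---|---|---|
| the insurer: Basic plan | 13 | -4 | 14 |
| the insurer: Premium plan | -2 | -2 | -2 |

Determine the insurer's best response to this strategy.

Compute the insurer's expected payoff for each action, taking the expectation over the applicant's type.
E[Basic plan] = 0.125·(-4) + 0.25·(14) + 0.625·(13) = 11.125
E[Premium plan] = 0.125·(-2) + 0.25·(-2) + 0.625·(-2) = -2
Best response: Basic plan (11.125 is the largest).

Basic plan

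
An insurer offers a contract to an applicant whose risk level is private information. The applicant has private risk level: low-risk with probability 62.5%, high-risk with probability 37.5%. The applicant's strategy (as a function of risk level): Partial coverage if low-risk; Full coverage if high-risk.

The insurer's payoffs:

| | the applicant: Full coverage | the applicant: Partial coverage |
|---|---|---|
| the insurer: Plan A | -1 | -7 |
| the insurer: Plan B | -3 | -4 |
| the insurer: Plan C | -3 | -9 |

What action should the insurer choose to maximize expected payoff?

Plan B

E[Plan A] = 0.625·(-7) + 0.375·(-1) = -4.75
E[Plan B] = 0.625·(-4) + 0.375·(-3) = -3.625
E[Plan C] = 0.625·(-9) + 0.375·(-3) = -6.75
Best response: Plan B (-3.625 is the largest).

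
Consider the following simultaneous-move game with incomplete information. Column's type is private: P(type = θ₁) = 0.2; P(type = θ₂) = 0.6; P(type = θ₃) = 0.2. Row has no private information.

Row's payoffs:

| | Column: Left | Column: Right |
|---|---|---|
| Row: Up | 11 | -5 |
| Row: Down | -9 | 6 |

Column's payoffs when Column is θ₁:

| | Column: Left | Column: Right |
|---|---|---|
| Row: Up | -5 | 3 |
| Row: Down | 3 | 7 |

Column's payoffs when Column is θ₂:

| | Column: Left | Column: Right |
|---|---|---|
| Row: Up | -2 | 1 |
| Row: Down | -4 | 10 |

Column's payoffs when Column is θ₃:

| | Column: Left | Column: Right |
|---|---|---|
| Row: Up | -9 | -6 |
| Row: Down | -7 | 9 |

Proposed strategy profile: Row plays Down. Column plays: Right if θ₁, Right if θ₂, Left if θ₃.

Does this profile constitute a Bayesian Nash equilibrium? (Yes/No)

Row plays Down: E[Down] = 0.2·(6) + 0.6·(6) + 0.2·(-9) = 3; E[Up] = -1.8. Best-responding. ✓
Column (type θ₁), facing Down: Left gives 3, Right gives 7. Proposed Right is best. ✓
Column (type θ₂), facing Down: Left gives -4, Right gives 10. Proposed Right is best. ✓
Column (type θ₃), facing Down: Left gives -7, Right gives 9. Proposed Left is not best — profitable deviation exists. ✗

No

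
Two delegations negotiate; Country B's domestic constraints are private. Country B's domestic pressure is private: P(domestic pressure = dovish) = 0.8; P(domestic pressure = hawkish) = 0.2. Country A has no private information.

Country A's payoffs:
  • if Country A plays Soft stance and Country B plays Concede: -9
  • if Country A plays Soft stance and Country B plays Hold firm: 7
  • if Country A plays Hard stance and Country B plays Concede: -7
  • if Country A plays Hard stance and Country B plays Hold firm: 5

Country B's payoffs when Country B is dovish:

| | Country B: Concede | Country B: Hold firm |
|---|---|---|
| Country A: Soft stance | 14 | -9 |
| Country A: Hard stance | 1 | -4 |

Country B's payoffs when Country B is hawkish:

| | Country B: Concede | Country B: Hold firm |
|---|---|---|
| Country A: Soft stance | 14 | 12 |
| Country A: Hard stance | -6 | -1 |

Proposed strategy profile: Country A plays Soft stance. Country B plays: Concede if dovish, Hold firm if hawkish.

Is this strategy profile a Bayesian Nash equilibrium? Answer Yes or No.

Country A plays Soft stance: E[Soft stance] = 0.8·(-9) + 0.2·(7) = -5.8; E[Hard stance] = -4.6. Not best-responding. ✗
Country B (domestic pressure dovish), facing Soft stance: Concede gives 14, Hold firm gives -9. Proposed Concede is best. ✓
Country B (domestic pressure hawkish), facing Soft stance: Concede gives 14, Hold firm gives 12. Proposed Hold firm is not best — profitable deviation exists. ✗

No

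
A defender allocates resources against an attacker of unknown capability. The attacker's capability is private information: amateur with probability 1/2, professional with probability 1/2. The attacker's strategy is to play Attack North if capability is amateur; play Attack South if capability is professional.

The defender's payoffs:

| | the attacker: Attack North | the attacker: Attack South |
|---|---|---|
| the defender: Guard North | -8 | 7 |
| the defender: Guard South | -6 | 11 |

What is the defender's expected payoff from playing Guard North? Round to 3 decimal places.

E[Guard North] = 1/2·(-8) + 1/2·7 = (-4) + 7/2 = -1/2

-0.500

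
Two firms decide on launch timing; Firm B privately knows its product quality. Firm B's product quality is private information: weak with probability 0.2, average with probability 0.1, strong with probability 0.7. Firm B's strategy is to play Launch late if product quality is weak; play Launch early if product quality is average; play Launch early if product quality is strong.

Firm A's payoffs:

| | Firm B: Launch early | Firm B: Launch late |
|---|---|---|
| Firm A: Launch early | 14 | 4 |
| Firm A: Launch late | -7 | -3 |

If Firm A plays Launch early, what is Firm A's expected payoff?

E[Launch early] = 0.2·4 + 0.1·14 + 0.7·14 = 0.8 + 1.4 + 9.8 = 12

12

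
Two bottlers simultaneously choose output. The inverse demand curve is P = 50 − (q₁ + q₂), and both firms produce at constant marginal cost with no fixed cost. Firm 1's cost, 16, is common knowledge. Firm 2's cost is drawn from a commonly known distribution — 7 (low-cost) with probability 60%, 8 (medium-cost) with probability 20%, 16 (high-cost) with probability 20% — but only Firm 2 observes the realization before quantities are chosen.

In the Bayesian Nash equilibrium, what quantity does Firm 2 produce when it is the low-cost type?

17

Type-c best response for Firm 2: q₂(c) = (50 − c)/2 − q₁/2.
Firm 1 maximizes expected profit; its first-order condition is 50 − 2q₁ − E[q₂] − 16 = 0.
Substituting E[q₂] and solving: E[c₂] = 9, so q₁ = (50 − 2·16 + 9)/3 = 9.
q₂(low-cost) = (50 − 7 − 9)/2 = 17.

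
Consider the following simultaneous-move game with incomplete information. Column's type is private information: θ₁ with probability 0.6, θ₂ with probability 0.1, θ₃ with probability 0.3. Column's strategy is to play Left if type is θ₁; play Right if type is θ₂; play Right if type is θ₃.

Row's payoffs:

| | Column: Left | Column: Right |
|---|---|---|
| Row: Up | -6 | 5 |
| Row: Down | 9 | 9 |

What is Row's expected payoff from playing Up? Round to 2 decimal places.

-1.60

Take the expectation over Column's type, weighting each type's action by its prior probability.
E[Up] = 0.6·(-6) + 0.1·5 + 0.3·5 = (-3.6) + 0.5 + 1.5 = -1.6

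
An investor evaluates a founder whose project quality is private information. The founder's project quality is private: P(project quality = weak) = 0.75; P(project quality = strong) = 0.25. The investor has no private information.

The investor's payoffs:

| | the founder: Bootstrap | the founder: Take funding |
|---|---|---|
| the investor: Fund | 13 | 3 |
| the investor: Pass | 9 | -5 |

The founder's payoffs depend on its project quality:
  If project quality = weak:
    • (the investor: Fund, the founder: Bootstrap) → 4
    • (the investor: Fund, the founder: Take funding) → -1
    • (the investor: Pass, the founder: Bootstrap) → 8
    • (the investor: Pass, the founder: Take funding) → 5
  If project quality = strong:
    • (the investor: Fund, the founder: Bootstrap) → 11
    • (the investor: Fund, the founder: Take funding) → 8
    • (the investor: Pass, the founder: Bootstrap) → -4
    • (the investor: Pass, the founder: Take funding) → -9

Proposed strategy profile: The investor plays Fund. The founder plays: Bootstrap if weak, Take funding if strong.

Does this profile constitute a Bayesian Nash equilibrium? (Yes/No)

The investor plays Fund: E[Fund] = 0.75·(13) + 0.25·(3) = 10.5; E[Pass] = 5.5. Best-responding. ✓
The founder (project quality weak), facing Fund: Bootstrap gives 4, Take funding gives -1. Proposed Bootstrap is best. ✓
The founder (project quality strong), facing Fund: Bootstrap gives 11, Take funding gives 8. Proposed Take funding is not best — profitable deviation exists. ✗

No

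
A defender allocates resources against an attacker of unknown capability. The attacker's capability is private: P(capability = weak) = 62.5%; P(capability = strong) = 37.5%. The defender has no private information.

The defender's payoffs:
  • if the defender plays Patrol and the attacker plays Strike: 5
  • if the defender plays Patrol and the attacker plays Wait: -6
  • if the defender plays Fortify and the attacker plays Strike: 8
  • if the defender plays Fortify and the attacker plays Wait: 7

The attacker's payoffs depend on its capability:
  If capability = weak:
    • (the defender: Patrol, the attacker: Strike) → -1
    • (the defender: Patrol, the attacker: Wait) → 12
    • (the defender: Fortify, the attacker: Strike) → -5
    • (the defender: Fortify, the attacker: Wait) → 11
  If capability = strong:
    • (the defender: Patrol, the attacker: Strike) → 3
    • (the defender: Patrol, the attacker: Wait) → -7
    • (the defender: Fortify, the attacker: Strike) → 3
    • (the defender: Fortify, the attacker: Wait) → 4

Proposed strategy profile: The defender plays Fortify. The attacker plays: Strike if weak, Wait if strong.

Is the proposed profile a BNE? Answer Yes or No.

No

The defender plays Fortify: E[Fortify] = 0.625·(8) + 0.375·(7) = 7.625; E[Patrol] = 0.875. Best-responding. ✓
The attacker (capability weak), facing Fortify: Strike gives -5, Wait gives 11. Proposed Strike is not best — profitable deviation exists. ✗
The attacker (capability strong), facing Fortify: Strike gives 3, Wait gives 4. Proposed Wait is best. ✓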